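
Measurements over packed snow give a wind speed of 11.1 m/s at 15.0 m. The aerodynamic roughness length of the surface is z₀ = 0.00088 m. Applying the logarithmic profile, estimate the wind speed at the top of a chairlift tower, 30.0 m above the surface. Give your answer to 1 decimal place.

11.9 m/s

Log law: V(z) ∝ ln(z/z₀), so V₂/V₁ = ln(z₂/z₀) / ln(z₁/z₀).
ln(30.0/0.00088) = 10.4368, ln(15.0/0.00088) = 9.7436
V₂ = 11.1 × 10.4368/9.7436 = 11.1 × 1.0711 = 11.8896 m/s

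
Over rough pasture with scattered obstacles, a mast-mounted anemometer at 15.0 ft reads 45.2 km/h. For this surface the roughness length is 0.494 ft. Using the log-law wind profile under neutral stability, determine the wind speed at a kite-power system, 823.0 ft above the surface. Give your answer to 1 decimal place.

98.2 km/h

Log law: V(z) ∝ ln(z/z₀), so V₂/V₁ = ln(z₂/z₀) / ln(z₁/z₀).
ln(823.0/0.494) = 7.4182, ln(15.0/0.494) = 3.4133
V₂ = 45.2 × 7.4182/3.4133 = 45.2 × 2.1733 = 98.2347 km/h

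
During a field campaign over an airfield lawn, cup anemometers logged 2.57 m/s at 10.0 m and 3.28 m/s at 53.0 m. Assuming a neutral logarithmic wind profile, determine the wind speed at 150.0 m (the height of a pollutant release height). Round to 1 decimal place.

3.7 m/s

Log law: V ∝ ln(z/z₀). From the pair, with r = V₁/V₂ = 0.78354,
ln z₀ = (ln z₁ − r·ln z₂)/(1 − r) = (2.3026 − 0.78354×3.9703)/0.21646 = -3.7340 → z₀ = 0.02390 m
V₃ = V₁ · ln(z₃/z₀)/ln(z₁/z₀) = 2.57 × 8.7447/6.0366 = 3.7229 m/s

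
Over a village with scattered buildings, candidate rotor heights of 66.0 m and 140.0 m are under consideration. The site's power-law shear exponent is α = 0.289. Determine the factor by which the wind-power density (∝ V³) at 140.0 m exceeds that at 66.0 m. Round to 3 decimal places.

1.919

Speed ratio: V_B/V_A = (z_B/z_A)^α = (140.0/66.0)^0.289 = (2.1212)^0.289 = 1.24275
Power-density ratio: P_B/P_A = (V_B/V_A)³ = (1.24275)³ = 1.91932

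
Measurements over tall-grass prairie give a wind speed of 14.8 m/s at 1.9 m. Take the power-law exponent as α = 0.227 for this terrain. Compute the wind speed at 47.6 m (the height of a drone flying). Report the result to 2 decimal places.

30.75 m/s

Power-law profile: V₂ = V₁ · (z₂/z₁)^α
V₂ = 14.8 × (47.6/1.9)^0.227 = 14.8 × (25.0526)^0.227
    = 14.8 × 2.0775 = 30.7469 m/s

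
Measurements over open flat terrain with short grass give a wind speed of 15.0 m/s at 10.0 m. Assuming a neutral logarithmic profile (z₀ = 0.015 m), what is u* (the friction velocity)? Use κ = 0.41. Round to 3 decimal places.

u* ≈ 0.946 m/s

Log law: V(z) = (u*/κ) · ln(z/z₀) ⇒ u* = κ · V / ln(z/z₀)
u* = 0.41 × 15.0 / ln(10.0/0.015) = 0.41 × 15.0 / 6.5023
   = 6.1500 / 6.5023 = 0.9458 m/s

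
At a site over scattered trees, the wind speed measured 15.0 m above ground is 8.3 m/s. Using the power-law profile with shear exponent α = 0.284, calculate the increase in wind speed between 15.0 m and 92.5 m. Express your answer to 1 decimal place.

Power law: V₂ = V₁ · (z₂/z₁)^α = 8.3 × (6.1667)^0.284 = 13.9140 m/s
ΔV = 13.9140 − 8.3 = 5.6140 m/s

5.6 m/s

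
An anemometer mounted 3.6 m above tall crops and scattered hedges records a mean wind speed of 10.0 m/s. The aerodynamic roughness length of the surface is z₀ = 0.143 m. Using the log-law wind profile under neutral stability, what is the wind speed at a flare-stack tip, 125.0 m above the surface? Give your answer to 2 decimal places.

Log law: V(z) ∝ ln(z/z₀), so V₂/V₁ = ln(z₂/z₀) / ln(z₁/z₀).
ln(125.0/0.143) = 6.7732, ln(3.6/0.143) = 3.2258
V₂ = 10.0 × 6.7732/3.2258 = 10.0 × 2.0997 = 20.9967 m/s

21.00 m/s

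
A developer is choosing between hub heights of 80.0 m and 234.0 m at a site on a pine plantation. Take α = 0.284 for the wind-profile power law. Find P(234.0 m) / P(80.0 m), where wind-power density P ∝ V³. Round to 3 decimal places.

2.495

Speed ratio: V_B/V_A = (z_B/z_A)^α = (234.0/80.0)^0.284 = (2.9250)^0.284 = 1.35637
Power-density ratio: P_B/P_A = (V_B/V_A)³ = (1.35637)³ = 2.49539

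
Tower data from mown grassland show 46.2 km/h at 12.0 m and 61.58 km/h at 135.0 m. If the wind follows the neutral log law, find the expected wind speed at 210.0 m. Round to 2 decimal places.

64.39 km/h

Log law: V ∝ ln(z/z₀). From the pair, with r = V₁/V₂ = 0.75024,
ln z₀ = (ln z₁ − r·ln z₂)/(1 − r) = (2.4849 − 0.75024×4.9053)/0.24976 = -4.7856 → z₀ = 0.008349 m
V₃ = V₁ · ln(z₃/z₀)/ln(z₁/z₀) = 46.2 × 10.1327/7.2705 = 64.3876 km/h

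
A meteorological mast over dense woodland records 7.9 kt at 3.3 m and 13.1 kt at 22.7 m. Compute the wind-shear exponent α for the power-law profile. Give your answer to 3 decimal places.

Power law: V₂/V₁ = (z₂/z₁)^α ⇒ α = ln(V₂/V₁) / ln(z₂/z₁)
α = ln(13.1/7.9) / ln(22.7/3.3) = ln(1.6582) / ln(6.8788)
  = 0.50575 / 1.92844 = 0.26226

α ≈ 0.262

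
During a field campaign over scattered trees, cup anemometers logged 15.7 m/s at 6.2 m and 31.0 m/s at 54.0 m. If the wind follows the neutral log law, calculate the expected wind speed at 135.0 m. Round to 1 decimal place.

Log law: V ∝ ln(z/z₀). From the pair, with r = V₁/V₂ = 0.50645,
ln z₀ = (ln z₁ − r·ln z₂)/(1 − r) = (1.8245 − 0.50645×3.9890)/0.49355 = -0.3965 → z₀ = 0.6727 m
V₃ = V₁ · ln(z₃/z₀)/ln(z₁/z₀) = 15.7 × 5.3017/2.2210 = 37.4771 m/s

37.5 m/s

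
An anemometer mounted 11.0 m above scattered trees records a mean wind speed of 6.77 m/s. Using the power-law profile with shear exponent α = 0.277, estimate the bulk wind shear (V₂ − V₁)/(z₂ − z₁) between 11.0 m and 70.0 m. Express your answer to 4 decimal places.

0.0768 m/s/m

Power law: V₂ = V₁ · (z₂/z₁)^α = 6.77 × (6.3636)^0.277 = 11.3036 m/s
ΔV/Δz = (11.3036 − 6.77)/(70.0 − 11.0) = 4.5336/59.0000 = 0.07684 m/s/m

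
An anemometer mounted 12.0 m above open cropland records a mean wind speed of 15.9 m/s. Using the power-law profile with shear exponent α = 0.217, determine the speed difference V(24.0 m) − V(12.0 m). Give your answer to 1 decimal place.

Power law: V₂ = V₁ · (z₂/z₁)^α = 15.9 × (2.0000)^0.217 = 18.4808 m/s
ΔV = 18.4808 − 15.9 = 2.5808 m/s

2.6 m/s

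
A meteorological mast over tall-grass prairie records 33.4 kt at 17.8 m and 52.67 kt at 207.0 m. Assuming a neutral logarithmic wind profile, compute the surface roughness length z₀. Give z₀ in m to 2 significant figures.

Log law: V(z) ∝ ln(z/z₀). With r = V₁/V₂ = 33.4/52.67 = 0.63414,
r · ln(z₂/z₀) = ln(z₁/z₀) ⇒ ln z₀ = (ln z₁ − r·ln z₂)/(1 − r)
ln z₀ = (2.87920 − 0.63414×5.33272) / 0.36586 = -1.3734
z₀ = exp(-1.3734) = 0.2532 m

z₀ ≈ 0.25 m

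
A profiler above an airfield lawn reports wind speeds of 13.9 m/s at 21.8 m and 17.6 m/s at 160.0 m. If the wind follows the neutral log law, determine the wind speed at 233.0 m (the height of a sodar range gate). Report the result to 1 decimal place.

Log law: V ∝ ln(z/z₀). From the pair, with r = V₁/V₂ = 0.78977,
ln z₀ = (ln z₁ − r·ln z₂)/(1 − r) = (3.0819 − 0.78977×5.0752)/0.21023 = -4.4063 → z₀ = 0.01220 m
V₃ = V₁ · ln(z₃/z₀)/ln(z₁/z₀) = 13.9 × 9.8573/7.4882 = 18.2977 m/s

18.3 m/s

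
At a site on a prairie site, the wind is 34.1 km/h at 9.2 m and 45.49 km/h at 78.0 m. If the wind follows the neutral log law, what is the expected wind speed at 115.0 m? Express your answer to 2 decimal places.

Log law: V ∝ ln(z/z₀). From the pair, with r = V₁/V₂ = 0.74962,
ln z₀ = (ln z₁ − r·ln z₂)/(1 − r) = (2.2192 − 0.74962×4.3567)/0.25038 = -4.1802 → z₀ = 0.01530 m
V₃ = V₁ · ln(z₃/z₀)/ln(z₁/z₀) = 34.1 × 8.9251/6.3994 = 47.5587 km/h

47.56 km/h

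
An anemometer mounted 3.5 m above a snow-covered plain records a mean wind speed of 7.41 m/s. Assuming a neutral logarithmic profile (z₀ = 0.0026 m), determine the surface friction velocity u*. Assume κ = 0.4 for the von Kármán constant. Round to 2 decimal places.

u* ≈ 0.41 m/s

Log law: V(z) = (u*/κ) · ln(z/z₀) ⇒ u* = κ · V / ln(z/z₀)
u* = 0.4 × 7.41 / ln(3.5/0.0026) = 0.4 × 7.41 / 7.2050
   = 2.9640 / 7.2050 = 0.4114 m/s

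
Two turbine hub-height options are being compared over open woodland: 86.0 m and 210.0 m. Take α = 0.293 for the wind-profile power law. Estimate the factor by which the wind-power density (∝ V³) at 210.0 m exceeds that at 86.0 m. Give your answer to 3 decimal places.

2.192

Speed ratio: V_B/V_A = (z_B/z_A)^α = (210.0/86.0)^0.293 = (2.4419)^0.293 = 1.29898
Power-density ratio: P_B/P_A = (V_B/V_A)³ = (1.29898)³ = 2.19183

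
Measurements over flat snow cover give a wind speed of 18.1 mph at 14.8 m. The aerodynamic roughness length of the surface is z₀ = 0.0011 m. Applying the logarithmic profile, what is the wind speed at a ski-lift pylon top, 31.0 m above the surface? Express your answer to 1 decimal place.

19.5 mph

Log law: V(z) ∝ ln(z/z₀), so V₂/V₁ = ln(z₂/z₀) / ln(z₁/z₀).
ln(31.0/0.0011) = 10.2464, ln(14.8/0.0011) = 9.5071
V₂ = 18.1 × 10.2464/9.5071 = 18.1 × 1.0778 = 19.5076 mph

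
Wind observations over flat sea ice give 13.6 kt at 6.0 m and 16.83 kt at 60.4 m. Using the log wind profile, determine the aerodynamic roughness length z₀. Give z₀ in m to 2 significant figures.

z₀ ≈ 0.00036 m

Log law: V(z) ∝ ln(z/z₀). With r = V₁/V₂ = 13.6/16.83 = 0.80808,
r · ln(z₂/z₀) = ln(z₁/z₀) ⇒ ln z₀ = (ln z₁ − r·ln z₂)/(1 − r)
ln z₀ = (1.79176 − 0.80808×4.10099) / 0.19192 = -7.9313
z₀ = exp(-7.9313) = 0.0003593 m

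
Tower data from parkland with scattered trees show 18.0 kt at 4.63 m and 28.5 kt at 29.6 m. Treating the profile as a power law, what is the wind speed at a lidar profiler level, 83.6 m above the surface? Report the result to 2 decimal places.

36.86 kt

First find α: α = ln(V₂/V₁)/ln(z₂/z₁) = ln(28.5/18.0)/ln(29.6/4.63) = 0.45953/1.85522 = 0.2477
Extrapolate from 29.6 m to 83.6 m: V₃ = 28.5 × (83.6/29.6)^0.2477 = 28.5 × 1.2933 = 36.8583 kt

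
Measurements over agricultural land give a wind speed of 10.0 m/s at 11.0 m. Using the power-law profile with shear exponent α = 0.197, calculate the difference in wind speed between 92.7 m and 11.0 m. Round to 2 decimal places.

Power law: V₂ = V₁ · (z₂/z₁)^α = 10.0 × (8.4273)^0.197 = 15.2181 m/s
ΔV = 15.2181 − 10.0 = 5.2181 m/s

5.22 m/s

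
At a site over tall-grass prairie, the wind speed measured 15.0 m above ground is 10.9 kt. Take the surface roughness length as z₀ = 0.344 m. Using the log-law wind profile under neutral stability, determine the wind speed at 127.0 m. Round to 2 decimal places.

17.07 kt

Log law: V(z) ∝ ln(z/z₀), so V₂/V₁ = ln(z₂/z₀) / ln(z₁/z₀).
ln(127.0/0.344) = 5.9113, ln(15.0/0.344) = 3.7752
V₂ = 10.9 × 5.9113/3.7752 = 10.9 × 1.5658 = 17.0677 kt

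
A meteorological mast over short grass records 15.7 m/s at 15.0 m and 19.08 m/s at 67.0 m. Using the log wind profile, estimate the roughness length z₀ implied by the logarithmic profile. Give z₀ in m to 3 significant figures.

Log law: V(z) ∝ ln(z/z₀). With r = V₁/V₂ = 15.7/19.08 = 0.82285,
r · ln(z₂/z₀) = ln(z₁/z₀) ⇒ ln z₀ = (ln z₁ − r·ln z₂)/(1 − r)
ln z₀ = (2.70805 − 0.82285×4.20469) / 0.17715 = -4.2438
z₀ = exp(-4.2438) = 0.01435 m

z₀ ≈ 0.0144 m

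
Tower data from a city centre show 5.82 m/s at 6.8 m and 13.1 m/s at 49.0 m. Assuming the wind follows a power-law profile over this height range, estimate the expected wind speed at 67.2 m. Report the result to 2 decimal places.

First find α: α = ln(V₂/V₁)/ln(z₂/z₁) = ln(13.1/5.82)/ln(49.0/6.8) = 0.81131/1.97490 = 0.4108
Extrapolate from 49.0 m to 67.2 m: V₃ = 13.1 × (67.2/49.0)^0.4108 = 13.1 × 1.1386 = 14.9150 m/s

14.92 m/s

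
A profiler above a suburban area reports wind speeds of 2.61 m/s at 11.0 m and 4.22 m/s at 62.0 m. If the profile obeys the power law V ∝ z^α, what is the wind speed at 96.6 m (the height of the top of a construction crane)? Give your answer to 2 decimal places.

First find α: α = ln(V₂/V₁)/ln(z₂/z₁) = ln(4.22/2.61)/ln(62.0/11.0) = 0.48048/1.72924 = 0.2779
Extrapolate from 62.0 m to 96.6 m: V₃ = 4.22 × (96.6/62.0)^0.2779 = 4.22 × 1.1311 = 4.7734 m/s

4.77 m/s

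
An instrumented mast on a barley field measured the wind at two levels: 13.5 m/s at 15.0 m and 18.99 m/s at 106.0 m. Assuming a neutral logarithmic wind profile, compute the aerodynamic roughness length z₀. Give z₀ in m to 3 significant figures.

Log law: V(z) ∝ ln(z/z₀). With r = V₁/V₂ = 13.5/18.99 = 0.71090,
r · ln(z₂/z₀) = ln(z₁/z₀) ⇒ ln z₀ = (ln z₁ − r·ln z₂)/(1 − r)
ln z₀ = (2.70805 − 0.71090×4.66344) / 0.28910 = -2.1003
z₀ = exp(-2.1003) = 0.1224 m

z₀ ≈ 0.122 m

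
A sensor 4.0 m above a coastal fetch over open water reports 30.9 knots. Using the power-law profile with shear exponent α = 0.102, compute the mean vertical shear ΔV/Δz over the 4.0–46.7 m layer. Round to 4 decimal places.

0.2061 knots/m

Power law: V₂ = V₁ · (z₂/z₁)^α = 30.9 × (11.6750)^0.102 = 39.7026 knots
ΔV/Δz = (39.7026 − 30.9)/(46.7 − 4.0) = 8.8026/42.7000 = 0.20615 knots/m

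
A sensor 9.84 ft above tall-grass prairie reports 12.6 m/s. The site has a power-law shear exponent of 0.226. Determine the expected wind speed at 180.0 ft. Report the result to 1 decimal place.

Power-law profile: V₂ = V₁ · (z₂/z₁)^α
V₂ = 12.6 × (180.0/9.84)^0.226 = 12.6 × (18.2927)^0.226
    = 12.6 × 1.9287 = 24.3022 m/s

24.3 m/s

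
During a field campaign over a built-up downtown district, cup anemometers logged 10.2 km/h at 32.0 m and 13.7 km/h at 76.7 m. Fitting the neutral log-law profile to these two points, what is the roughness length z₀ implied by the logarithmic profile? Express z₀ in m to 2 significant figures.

Log law: V(z) ∝ ln(z/z₀). With r = V₁/V₂ = 10.2/13.7 = 0.74453,
r · ln(z₂/z₀) = ln(z₁/z₀) ⇒ ln z₀ = (ln z₁ − r·ln z₂)/(1 − r)
ln z₀ = (3.46574 − 0.74453×4.33990) / 0.25547 = 0.9182
z₀ = exp(0.9182) = 2.505 m

z₀ ≈ 2.5 m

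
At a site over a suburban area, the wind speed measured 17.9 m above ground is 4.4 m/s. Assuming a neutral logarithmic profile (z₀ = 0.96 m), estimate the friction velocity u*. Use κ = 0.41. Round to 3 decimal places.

Log law: V(z) = (u*/κ) · ln(z/z₀) ⇒ u* = κ · V / ln(z/z₀)
u* = 0.41 × 4.4 / ln(17.9/0.96) = 0.41 × 4.4 / 2.9256
   = 1.8040 / 2.9256 = 0.6166 m/s

u* ≈ 0.617 m/s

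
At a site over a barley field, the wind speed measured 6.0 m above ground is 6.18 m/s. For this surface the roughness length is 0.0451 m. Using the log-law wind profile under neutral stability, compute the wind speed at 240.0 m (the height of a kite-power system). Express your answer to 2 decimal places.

Log law: V(z) ∝ ln(z/z₀), so V₂/V₁ = ln(z₂/z₀) / ln(z₁/z₀).
ln(240.0/0.0451) = 8.5795, ln(6.0/0.0451) = 4.8906
V₂ = 6.18 × 8.5795/4.8906 = 6.18 × 1.7543 = 10.8414 m/s

10.84 m/s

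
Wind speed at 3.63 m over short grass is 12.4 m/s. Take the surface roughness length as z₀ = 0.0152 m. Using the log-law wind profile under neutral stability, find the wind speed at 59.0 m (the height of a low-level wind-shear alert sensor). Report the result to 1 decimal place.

Log law: V(z) ∝ ln(z/z₀), so V₂/V₁ = ln(z₂/z₀) / ln(z₁/z₀).
ln(59.0/0.0152) = 8.2640, ln(3.63/0.0152) = 5.4757
V₂ = 12.4 × 8.2640/5.4757 = 12.4 × 1.5092 = 18.7143 m/s

18.7 m/s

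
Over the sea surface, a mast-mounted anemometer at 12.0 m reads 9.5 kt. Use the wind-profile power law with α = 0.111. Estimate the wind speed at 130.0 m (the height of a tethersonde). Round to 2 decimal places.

Power-law profile: V₂ = V₁ · (z₂/z₁)^α
V₂ = 9.5 × (130.0/12.0)^0.111 = 9.5 × (10.8333)^0.111
    = 9.5 × 1.3027 = 12.3761 kt

12.38 kt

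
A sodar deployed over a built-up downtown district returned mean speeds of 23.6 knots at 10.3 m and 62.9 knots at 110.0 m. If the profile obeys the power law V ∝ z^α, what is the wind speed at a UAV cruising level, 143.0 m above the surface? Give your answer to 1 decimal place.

70.1 knots

First find α: α = ln(V₂/V₁)/ln(z₂/z₁) = ln(62.9/23.6)/ln(110.0/10.3) = 0.98030/2.36834 = 0.4139
Extrapolate from 110.0 m to 143.0 m: V₃ = 62.9 × (143.0/110.0)^0.4139 = 62.9 × 1.1147 = 70.1155 knots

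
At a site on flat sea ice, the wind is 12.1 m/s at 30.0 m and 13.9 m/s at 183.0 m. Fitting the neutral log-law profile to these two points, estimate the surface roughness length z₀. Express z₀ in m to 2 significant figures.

z₀ ≈ 0.00016 m

Log law: V(z) ∝ ln(z/z₀). With r = V₁/V₂ = 12.1/13.9 = 0.87050,
r · ln(z₂/z₀) = ln(z₁/z₀) ⇒ ln z₀ = (ln z₁ − r·ln z₂)/(1 − r)
ln z₀ = (3.40120 − 0.87050×5.20949) / 0.12950 = -8.7545
z₀ = exp(-8.7545) = 0.0001577 m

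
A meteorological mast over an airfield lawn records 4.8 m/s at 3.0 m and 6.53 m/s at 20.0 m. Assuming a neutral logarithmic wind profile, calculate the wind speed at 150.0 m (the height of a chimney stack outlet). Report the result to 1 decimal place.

Log law: V ∝ ln(z/z₀). From the pair, with r = V₁/V₂ = 0.73507,
ln z₀ = (ln z₁ − r·ln z₂)/(1 − r) = (1.0986 − 0.73507×2.9957)/0.26493 = -4.1651 → z₀ = 0.01553 m
V₃ = V₁ · ln(z₃/z₀)/ln(z₁/z₀) = 4.8 × 9.1757/5.2637 = 8.3674 m/s

8.4 m/s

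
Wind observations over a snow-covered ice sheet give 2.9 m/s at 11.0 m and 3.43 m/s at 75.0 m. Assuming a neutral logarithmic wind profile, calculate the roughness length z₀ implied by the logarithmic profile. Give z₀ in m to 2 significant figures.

z₀ ≈ 0.00030 m

Log law: V(z) ∝ ln(z/z₀). With r = V₁/V₂ = 2.9/3.43 = 0.84548,
r · ln(z₂/z₀) = ln(z₁/z₀) ⇒ ln z₀ = (ln z₁ − r·ln z₂)/(1 − r)
ln z₀ = (2.39790 − 0.84548×4.31749) / 0.15452 = -8.1055
z₀ = exp(-8.1055) = 0.0003019 m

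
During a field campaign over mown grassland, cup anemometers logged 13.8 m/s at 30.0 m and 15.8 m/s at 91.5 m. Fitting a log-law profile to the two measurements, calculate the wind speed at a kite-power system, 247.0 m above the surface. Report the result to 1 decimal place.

17.6 m/s

Log law: V ∝ ln(z/z₀). From the pair, with r = V₁/V₂ = 0.87342,
ln z₀ = (ln z₁ − r·ln z₂)/(1 − r) = (3.4012 − 0.87342×4.5163)/0.12658 = -4.2933 → z₀ = 0.01366 m
V₃ = V₁ · ln(z₃/z₀)/ln(z₁/z₀) = 13.8 × 9.8027/7.6945 = 17.5810 m/s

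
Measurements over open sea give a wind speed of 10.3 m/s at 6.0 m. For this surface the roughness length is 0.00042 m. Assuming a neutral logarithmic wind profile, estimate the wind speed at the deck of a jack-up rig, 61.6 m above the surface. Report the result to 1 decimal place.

Log law: V(z) ∝ ln(z/z₀), so V₂/V₁ = ln(z₂/z₀) / ln(z₁/z₀).
ln(61.6/0.00042) = 11.8959, ln(6.0/0.00042) = 9.5670
V₂ = 10.3 × 11.8959/9.5670 = 10.3 × 1.2434 = 12.8073 m/s

12.8 m/s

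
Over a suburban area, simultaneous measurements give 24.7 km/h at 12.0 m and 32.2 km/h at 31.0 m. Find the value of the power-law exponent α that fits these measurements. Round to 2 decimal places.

Power law: V₂/V₁ = (z₂/z₁)^α ⇒ α = ln(V₂/V₁) / ln(z₂/z₁)
α = ln(32.2/24.7) / ln(31.0/12.0) = ln(1.3036) / ln(2.5833)
  = 0.26516 / 0.94908 = 0.27939

α ≈ 0.28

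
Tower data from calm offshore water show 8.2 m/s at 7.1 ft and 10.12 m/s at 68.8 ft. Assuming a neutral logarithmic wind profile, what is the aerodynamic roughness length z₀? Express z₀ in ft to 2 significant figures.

Log law: V(z) ∝ ln(z/z₀). With r = V₁/V₂ = 8.2/10.12 = 0.81028,
r · ln(z₂/z₀) = ln(z₁/z₀) ⇒ ln z₀ = (ln z₁ − r·ln z₂)/(1 − r)
ln z₀ = (1.96009 − 0.81028×4.23120) / 0.18972 = -7.7394
z₀ = exp(-7.7394) = 0.0004353 ft

z₀ ≈ 0.00044 ft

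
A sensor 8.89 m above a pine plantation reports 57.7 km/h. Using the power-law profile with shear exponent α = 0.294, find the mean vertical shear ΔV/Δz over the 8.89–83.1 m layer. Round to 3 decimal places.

0.723 km/h/m

Power law: V₂ = V₁ · (z₂/z₁)^α = 57.7 × (9.3476)^0.294 = 111.3170 km/h
ΔV/Δz = (111.3170 − 57.7)/(83.1 − 8.89) = 53.6170/74.2100 = 0.72250 km/h/m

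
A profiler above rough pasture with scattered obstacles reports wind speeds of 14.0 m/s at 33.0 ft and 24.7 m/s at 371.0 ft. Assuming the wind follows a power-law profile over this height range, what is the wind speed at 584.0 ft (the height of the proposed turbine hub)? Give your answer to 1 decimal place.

First find α: α = ln(V₂/V₁)/ln(z₂/z₁) = ln(24.7/14.0)/ln(371.0/33.0) = 0.56775/2.41969 = 0.2346
Extrapolate from 371.0 ft to 584.0 ft: V₃ = 24.7 × (584.0/371.0)^0.2346 = 24.7 × 1.1123 = 27.4745 m/s

27.5 m/s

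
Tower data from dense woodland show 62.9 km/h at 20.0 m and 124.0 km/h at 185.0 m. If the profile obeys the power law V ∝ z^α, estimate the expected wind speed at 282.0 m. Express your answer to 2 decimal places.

First find α: α = ln(V₂/V₁)/ln(z₂/z₁) = ln(124.0/62.9)/ln(185.0/20.0) = 0.67874/2.22462 = 0.3051
Extrapolate from 185.0 m to 282.0 m: V₃ = 124.0 × (282.0/185.0)^0.3051 = 124.0 × 1.1373 = 141.0194 km/h

141.02 km/h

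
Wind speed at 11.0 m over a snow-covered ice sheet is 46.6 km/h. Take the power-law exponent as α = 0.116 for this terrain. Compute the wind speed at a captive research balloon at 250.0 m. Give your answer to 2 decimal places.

Power-law profile: V₂ = V₁ · (z₂/z₁)^α
V₂ = 46.6 × (250.0/11.0)^0.116 = 46.6 × (22.7273)^0.116
    = 46.6 × 1.4367 = 66.9492 km/h

66.95 km/h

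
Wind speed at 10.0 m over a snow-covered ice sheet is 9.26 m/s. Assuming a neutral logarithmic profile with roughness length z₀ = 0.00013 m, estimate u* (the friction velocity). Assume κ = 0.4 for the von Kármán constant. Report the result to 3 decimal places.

u* ≈ 0.329 m/s

Log law: V(z) = (u*/κ) · ln(z/z₀) ⇒ u* = κ · V / ln(z/z₀)
u* = 0.4 × 9.26 / ln(10.0/0.00013) = 0.4 × 9.26 / 11.2506
   = 3.7040 / 11.2506 = 0.3292 m/s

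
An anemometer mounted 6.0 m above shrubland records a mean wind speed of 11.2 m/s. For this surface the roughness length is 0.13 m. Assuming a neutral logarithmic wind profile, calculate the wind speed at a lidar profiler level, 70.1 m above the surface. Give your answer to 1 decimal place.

Log law: V(z) ∝ ln(z/z₀), so V₂/V₁ = ln(z₂/z₀) / ln(z₁/z₀).
ln(70.1/0.13) = 6.2901, ln(6.0/0.13) = 3.8320
V₂ = 11.2 × 6.2901/3.8320 = 11.2 × 1.6415 = 18.3846 m/s

18.4 m/s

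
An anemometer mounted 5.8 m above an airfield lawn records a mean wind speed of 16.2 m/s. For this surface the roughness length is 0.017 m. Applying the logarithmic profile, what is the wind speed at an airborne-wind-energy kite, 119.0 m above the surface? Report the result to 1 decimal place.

Log law: V(z) ∝ ln(z/z₀), so V₂/V₁ = ln(z₂/z₀) / ln(z₁/z₀).
ln(119.0/0.017) = 8.8537, ln(5.8/0.017) = 5.8324
V₂ = 16.2 × 8.8537/5.8324 = 16.2 × 1.5180 = 24.5918 m/s

24.6 m/s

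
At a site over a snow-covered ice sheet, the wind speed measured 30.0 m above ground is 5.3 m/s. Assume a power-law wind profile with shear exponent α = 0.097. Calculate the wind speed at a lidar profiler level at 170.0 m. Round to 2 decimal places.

6.27 m/s

Power-law profile: V₂ = V₁ · (z₂/z₁)^α
V₂ = 5.3 × (170.0/30.0)^0.097 = 5.3 × (5.6667)^0.097
    = 5.3 × 1.1832 = 6.2712 m/s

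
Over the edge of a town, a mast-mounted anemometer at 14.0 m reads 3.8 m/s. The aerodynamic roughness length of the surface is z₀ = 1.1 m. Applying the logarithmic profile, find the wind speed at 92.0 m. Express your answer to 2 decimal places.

Log law: V(z) ∝ ln(z/z₀), so V₂/V₁ = ln(z₂/z₀) / ln(z₁/z₀).
ln(92.0/1.1) = 4.4265, ln(14.0/1.1) = 2.5437
V₂ = 3.8 × 4.4265/2.5437 = 3.8 × 1.7401 = 6.6125 m/s

6.61 m/s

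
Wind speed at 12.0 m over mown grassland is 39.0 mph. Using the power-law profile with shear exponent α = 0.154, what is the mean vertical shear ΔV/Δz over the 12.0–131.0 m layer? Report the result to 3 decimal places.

0.146 mph/m

Power law: V₂ = V₁ · (z₂/z₁)^α = 39.0 × (10.9167)^0.154 = 56.3547 mph
ΔV/Δz = (56.3547 − 39.0)/(131.0 − 12.0) = 17.3547/119.0000 = 0.14584 mph/m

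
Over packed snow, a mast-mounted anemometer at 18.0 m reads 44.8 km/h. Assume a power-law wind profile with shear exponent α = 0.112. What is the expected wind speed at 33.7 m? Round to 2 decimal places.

48.06 km/h

Power-law profile: V₂ = V₁ · (z₂/z₁)^α
V₂ = 44.8 × (33.7/18.0)^0.112 = 44.8 × (1.8722)^0.112
    = 44.8 × 1.0728 = 48.0598 km/h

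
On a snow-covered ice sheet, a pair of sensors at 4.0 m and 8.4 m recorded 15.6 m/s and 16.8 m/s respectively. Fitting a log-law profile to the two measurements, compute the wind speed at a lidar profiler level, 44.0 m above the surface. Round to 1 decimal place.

Log law: V ∝ ln(z/z₀). From the pair, with r = V₁/V₂ = 0.92857,
ln z₀ = (ln z₁ − r·ln z₂)/(1 − r) = (1.3863 − 0.92857×2.1282)/0.07143 = -8.2589 → z₀ = 0.0002589 m
V₃ = V₁ · ln(z₃/z₀)/ln(z₁/z₀) = 15.6 × 12.0431/9.6452 = 19.4783 m/s

19.5 m/s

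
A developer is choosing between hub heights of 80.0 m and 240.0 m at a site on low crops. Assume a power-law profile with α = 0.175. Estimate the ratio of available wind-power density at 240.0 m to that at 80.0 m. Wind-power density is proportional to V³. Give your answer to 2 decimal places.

1.78

Speed ratio: V_B/V_A = (z_B/z_A)^α = (240.0/80.0)^0.175 = (3.0000)^0.175 = 1.21198
Power-density ratio: P_B/P_A = (V_B/V_A)³ = (1.21198)³ = 1.78028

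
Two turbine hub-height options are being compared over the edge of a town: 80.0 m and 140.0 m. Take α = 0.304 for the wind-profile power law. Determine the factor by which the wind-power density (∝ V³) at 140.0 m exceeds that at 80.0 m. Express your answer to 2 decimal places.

1.67

Speed ratio: V_B/V_A = (z_B/z_A)^α = (140.0/80.0)^0.304 = (1.7500)^0.304 = 1.18545
Power-density ratio: P_B/P_A = (V_B/V_A)³ = (1.18545)³ = 1.66591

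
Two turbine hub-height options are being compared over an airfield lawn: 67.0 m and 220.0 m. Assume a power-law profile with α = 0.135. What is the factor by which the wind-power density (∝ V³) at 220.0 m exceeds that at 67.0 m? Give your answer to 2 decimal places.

1.62

Speed ratio: V_B/V_A = (z_B/z_A)^α = (220.0/67.0)^0.135 = (3.2836)^0.135 = 1.17411
Power-density ratio: P_B/P_A = (V_B/V_A)³ = (1.17411)³ = 1.61853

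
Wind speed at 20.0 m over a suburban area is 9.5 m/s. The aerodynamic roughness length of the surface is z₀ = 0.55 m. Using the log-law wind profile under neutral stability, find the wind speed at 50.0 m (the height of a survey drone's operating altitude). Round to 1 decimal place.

Log law: V(z) ∝ ln(z/z₀), so V₂/V₁ = ln(z₂/z₀) / ln(z₁/z₀).
ln(50.0/0.55) = 4.5099, ln(20.0/0.55) = 3.5936
V₂ = 9.5 × 4.5099/3.5936 = 9.5 × 1.2550 = 11.9223 m/s

11.9 m/s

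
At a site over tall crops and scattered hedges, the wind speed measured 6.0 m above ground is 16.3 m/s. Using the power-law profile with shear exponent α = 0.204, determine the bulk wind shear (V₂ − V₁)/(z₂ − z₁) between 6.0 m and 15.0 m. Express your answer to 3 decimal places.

Power law: V₂ = V₁ · (z₂/z₁)^α = 16.3 × (2.5000)^0.204 = 19.6502 m/s
ΔV/Δz = (19.6502 − 16.3)/(15.0 − 6.0) = 3.3502/9.0000 = 0.37225 m/s/m

0.372 m/s/m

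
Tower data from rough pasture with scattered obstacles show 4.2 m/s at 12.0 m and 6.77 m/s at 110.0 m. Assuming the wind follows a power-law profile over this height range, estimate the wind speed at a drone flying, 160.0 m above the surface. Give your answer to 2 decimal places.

First find α: α = ln(V₂/V₁)/ln(z₂/z₁) = ln(6.77/4.2)/ln(110.0/12.0) = 0.47742/2.21557 = 0.2155
Extrapolate from 110.0 m to 160.0 m: V₃ = 6.77 × (160.0/110.0)^0.2155 = 6.77 × 1.0841 = 7.3393 m/s

7.34 m/s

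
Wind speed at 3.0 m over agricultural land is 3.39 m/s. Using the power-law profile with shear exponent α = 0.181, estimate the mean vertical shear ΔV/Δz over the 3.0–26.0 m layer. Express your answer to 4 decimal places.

Power law: V₂ = V₁ · (z₂/z₁)^α = 3.39 × (8.6667)^0.181 = 5.0113 m/s
ΔV/Δz = (5.0113 − 3.39)/(26.0 − 3.0) = 1.6213/23.0000 = 0.07049 m/s/m

0.0705 m/s/m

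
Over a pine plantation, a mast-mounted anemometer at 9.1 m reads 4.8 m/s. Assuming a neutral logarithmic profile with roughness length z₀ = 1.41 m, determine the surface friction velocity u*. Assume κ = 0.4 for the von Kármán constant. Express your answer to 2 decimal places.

u* ≈ 1.03 m/s

Log law: V(z) = (u*/κ) · ln(z/z₀) ⇒ u* = κ · V / ln(z/z₀)
u* = 0.4 × 4.8 / ln(9.1/1.41) = 0.4 × 4.8 / 1.8647
   = 1.9200 / 1.8647 = 1.0297 m/s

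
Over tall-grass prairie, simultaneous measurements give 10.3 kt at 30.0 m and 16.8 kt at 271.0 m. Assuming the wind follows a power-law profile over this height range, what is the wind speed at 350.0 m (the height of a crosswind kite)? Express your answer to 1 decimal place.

First find α: α = ln(V₂/V₁)/ln(z₂/z₁) = ln(16.8/10.3)/ln(271.0/30.0) = 0.48923/2.20092 = 0.2223
Extrapolate from 271.0 m to 350.0 m: V₃ = 16.8 × (350.0/271.0)^0.2223 = 16.8 × 1.0585 = 17.7830 kt

17.8 kt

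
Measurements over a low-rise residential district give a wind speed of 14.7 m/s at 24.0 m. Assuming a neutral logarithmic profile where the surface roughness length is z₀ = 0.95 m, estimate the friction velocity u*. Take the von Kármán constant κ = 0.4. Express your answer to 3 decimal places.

Log law: V(z) = (u*/κ) · ln(z/z₀) ⇒ u* = κ · V / ln(z/z₀)
u* = 0.4 × 14.7 / ln(24.0/0.95) = 0.4 × 14.7 / 3.2293
   = 5.8800 / 3.2293 = 1.8208 m/s

u* ≈ 1.821 m/s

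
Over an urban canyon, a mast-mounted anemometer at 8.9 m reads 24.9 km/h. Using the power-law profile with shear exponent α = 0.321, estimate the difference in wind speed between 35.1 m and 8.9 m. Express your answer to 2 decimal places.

13.78 km/h

Power law: V₂ = V₁ · (z₂/z₁)^α = 24.9 × (3.9438)^0.321 = 38.6802 km/h
ΔV = 38.6802 − 24.9 = 13.7802 km/h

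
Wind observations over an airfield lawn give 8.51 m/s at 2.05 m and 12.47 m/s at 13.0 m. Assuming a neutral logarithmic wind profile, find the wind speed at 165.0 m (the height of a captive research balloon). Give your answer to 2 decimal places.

17.92 m/s

Log law: V ∝ ln(z/z₀). From the pair, with r = V₁/V₂ = 0.68244,
ln z₀ = (ln z₁ − r·ln z₂)/(1 − r) = (0.7178 − 0.68244×2.5649)/0.31756 = -3.2516 → z₀ = 0.03871 m
V₃ = V₁ · ln(z₃/z₀)/ln(z₁/z₀) = 8.51 × 8.3575/3.9694 = 17.9176 m/s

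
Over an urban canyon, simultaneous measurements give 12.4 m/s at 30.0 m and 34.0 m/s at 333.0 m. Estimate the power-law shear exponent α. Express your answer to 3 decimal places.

Power law: V₂/V₁ = (z₂/z₁)^α ⇒ α = ln(V₂/V₁) / ln(z₂/z₁)
α = ln(34.0/12.4) / ln(333.0/30.0) = ln(2.7419) / ln(11.1000)
  = 1.00866 / 2.40695 = 0.41906

α ≈ 0.419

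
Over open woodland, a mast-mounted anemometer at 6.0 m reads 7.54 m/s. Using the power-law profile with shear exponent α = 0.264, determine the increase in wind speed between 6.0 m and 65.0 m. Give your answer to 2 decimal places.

6.60 m/s

Power law: V₂ = V₁ · (z₂/z₁)^α = 7.54 × (10.8333)^0.264 = 14.1432 m/s
ΔV = 14.1432 − 7.54 = 6.6032 m/s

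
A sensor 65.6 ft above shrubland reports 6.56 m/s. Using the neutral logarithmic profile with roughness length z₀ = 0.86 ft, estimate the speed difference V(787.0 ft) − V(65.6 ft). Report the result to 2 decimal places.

Log law: V₂ = V₁ · ln(z₂/z₀)/ln(z₁/z₀) = 6.56 × 6.8191/4.3344 = 10.3205 m/s
ΔV = 10.3205 − 6.56 = 3.7605 m/s

3.76 m/s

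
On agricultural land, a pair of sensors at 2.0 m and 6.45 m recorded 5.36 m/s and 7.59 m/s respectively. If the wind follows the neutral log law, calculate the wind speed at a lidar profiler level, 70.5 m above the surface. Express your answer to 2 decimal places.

12.14 m/s

Log law: V ∝ ln(z/z₀). From the pair, with r = V₁/V₂ = 0.70619,
ln z₀ = (ln z₁ − r·ln z₂)/(1 − r) = (0.6931 − 0.70619×1.8641)/0.29381 = -2.1213 → z₀ = 0.1199 m
V₃ = V₁ · ln(z₃/z₀)/ln(z₁/z₀) = 5.36 × 6.3769/2.8144 = 12.1446 m/s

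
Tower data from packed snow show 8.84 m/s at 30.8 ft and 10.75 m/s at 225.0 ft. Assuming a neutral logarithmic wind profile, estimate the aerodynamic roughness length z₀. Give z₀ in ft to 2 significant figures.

z₀ ≈ 0.0031 ft

Log law: V(z) ∝ ln(z/z₀). With r = V₁/V₂ = 8.84/10.75 = 0.82233,
r · ln(z₂/z₀) = ln(z₁/z₀) ⇒ ln z₀ = (ln z₁ − r·ln z₂)/(1 − r)
ln z₀ = (3.42751 − 0.82233×5.41610) / 0.17767 = -5.7762
z₀ = exp(-5.7762) = 0.003100 ft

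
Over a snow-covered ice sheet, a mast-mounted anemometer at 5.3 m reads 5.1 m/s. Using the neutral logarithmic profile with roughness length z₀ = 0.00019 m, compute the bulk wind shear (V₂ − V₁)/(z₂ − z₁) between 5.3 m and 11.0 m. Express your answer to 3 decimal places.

Log law: V₂ = V₁ · ln(z₂/z₀)/ln(z₁/z₀) = 5.1 × 10.9664/10.2362 = 5.4638 m/s
ΔV/Δz = (5.4638 − 5.1)/(11.0 − 5.3) = 0.3638/5.7000 = 0.06383 m/s/m

0.064 m/s/m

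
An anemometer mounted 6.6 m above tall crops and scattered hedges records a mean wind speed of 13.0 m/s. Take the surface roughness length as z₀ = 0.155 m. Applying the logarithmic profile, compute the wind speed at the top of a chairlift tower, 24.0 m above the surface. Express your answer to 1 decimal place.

Log law: V(z) ∝ ln(z/z₀), so V₂/V₁ = ln(z₂/z₀) / ln(z₁/z₀).
ln(24.0/0.155) = 5.0424, ln(6.6/0.155) = 3.7514
V₂ = 13.0 × 5.0424/3.7514 = 13.0 × 1.3441 = 17.4737 m/s

17.5 m/s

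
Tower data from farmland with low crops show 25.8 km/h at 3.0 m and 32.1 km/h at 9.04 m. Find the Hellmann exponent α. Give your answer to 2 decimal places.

α ≈ 0.20

Power law: V₂/V₁ = (z₂/z₁)^α ⇒ α = ln(V₂/V₁) / ln(z₂/z₁)
α = ln(32.1/25.8) / ln(9.04/3.0) = ln(1.2442) / ln(3.0133)
  = 0.21848 / 1.10305 = 0.19807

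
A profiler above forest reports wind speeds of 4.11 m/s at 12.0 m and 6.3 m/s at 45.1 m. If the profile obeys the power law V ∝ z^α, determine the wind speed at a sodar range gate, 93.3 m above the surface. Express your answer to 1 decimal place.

First find α: α = ln(V₂/V₁)/ln(z₂/z₁) = ln(6.3/4.11)/ln(45.1/12.0) = 0.42713/1.32398 = 0.3226
Extrapolate from 45.1 m to 93.3 m: V₃ = 6.3 × (93.3/45.1)^0.3226 = 6.3 × 1.2643 = 7.9651 m/s

8.0 m/s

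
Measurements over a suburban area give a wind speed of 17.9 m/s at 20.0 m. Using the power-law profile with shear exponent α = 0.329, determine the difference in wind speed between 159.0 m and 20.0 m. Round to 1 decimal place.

17.5 m/s

Power law: V₂ = V₁ · (z₂/z₁)^α = 17.9 × (7.9500)^0.329 = 35.4058 m/s
ΔV = 35.4058 − 17.9 = 17.5058 m/s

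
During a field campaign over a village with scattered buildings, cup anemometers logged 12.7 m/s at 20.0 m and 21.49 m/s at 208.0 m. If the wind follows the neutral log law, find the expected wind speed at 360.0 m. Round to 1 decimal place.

Log law: V ∝ ln(z/z₀). From the pair, with r = V₁/V₂ = 0.59097,
ln z₀ = (ln z₁ − r·ln z₂)/(1 − r) = (2.9957 − 0.59097×5.3375)/0.40903 = -0.3878 → z₀ = 0.6786 m
V₃ = V₁ · ln(z₃/z₀)/ln(z₁/z₀) = 12.7 × 6.2739/3.3835 = 23.5490 m/s

23.5 m/s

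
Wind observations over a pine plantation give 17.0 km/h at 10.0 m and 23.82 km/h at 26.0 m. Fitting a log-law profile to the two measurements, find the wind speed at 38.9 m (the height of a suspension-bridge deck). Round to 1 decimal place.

Log law: V ∝ ln(z/z₀). From the pair, with r = V₁/V₂ = 0.71369,
ln z₀ = (ln z₁ − r·ln z₂)/(1 − r) = (2.3026 − 0.71369×3.2581)/0.28631 = -0.0792 → z₀ = 0.9239 m
V₃ = V₁ · ln(z₃/z₀)/ln(z₁/z₀) = 17.0 × 3.7402/2.3818 = 26.6957 km/h

26.7 km/h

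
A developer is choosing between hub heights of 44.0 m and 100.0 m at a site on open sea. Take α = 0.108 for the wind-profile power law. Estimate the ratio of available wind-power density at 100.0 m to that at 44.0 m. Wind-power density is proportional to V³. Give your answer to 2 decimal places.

Speed ratio: V_B/V_A = (z_B/z_A)^α = (100.0/44.0)^0.108 = (2.2727)^0.108 = 1.09272
Power-density ratio: P_B/P_A = (V_B/V_A)³ = (1.09272)³ = 1.30473

1.30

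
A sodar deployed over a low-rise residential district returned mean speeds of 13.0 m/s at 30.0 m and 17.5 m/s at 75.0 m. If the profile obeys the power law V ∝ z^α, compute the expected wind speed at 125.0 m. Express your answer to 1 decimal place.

First find α: α = ln(V₂/V₁)/ln(z₂/z₁) = ln(17.5/13.0)/ln(75.0/30.0) = 0.29725/0.91629 = 0.3244
Extrapolate from 75.0 m to 125.0 m: V₃ = 17.5 × (125.0/75.0)^0.3244 = 17.5 × 1.1802 = 20.6542 m/s

20.7 m/s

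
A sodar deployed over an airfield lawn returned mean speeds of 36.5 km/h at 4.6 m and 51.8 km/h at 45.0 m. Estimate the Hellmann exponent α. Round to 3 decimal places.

α ≈ 0.154

Power law: V₂/V₁ = (z₂/z₁)^α ⇒ α = ln(V₂/V₁) / ln(z₂/z₁)
α = ln(51.8/36.5) / ln(45.0/4.6) = ln(1.4192) / ln(9.7826)
  = 0.35008 / 2.28061 = 0.15350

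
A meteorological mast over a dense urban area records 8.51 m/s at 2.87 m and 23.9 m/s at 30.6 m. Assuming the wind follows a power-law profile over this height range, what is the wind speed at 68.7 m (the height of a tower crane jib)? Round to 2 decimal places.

34.01 m/s

First find α: α = ln(V₂/V₁)/ln(z₂/z₁) = ln(23.9/8.51)/ln(30.6/2.87) = 1.03264/2.36669 = 0.4363
Extrapolate from 30.6 m to 68.7 m: V₃ = 23.9 × (68.7/30.6)^0.4363 = 23.9 × 1.4232 = 34.0133 m/s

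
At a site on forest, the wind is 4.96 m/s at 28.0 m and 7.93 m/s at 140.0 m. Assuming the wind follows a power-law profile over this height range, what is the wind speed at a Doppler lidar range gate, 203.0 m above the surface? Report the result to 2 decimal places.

8.84 m/s

First find α: α = ln(V₂/V₁)/ln(z₂/z₁) = ln(7.93/4.96)/ln(140.0/28.0) = 0.46925/1.60944 = 0.2916
Extrapolate from 140.0 m to 203.0 m: V₃ = 7.93 × (203.0/140.0)^0.2916 = 7.93 × 1.1144 = 8.8373 m/s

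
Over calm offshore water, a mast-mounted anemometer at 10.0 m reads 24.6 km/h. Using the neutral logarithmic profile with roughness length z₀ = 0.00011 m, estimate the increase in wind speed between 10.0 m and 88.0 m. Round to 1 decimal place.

Log law: V₂ = V₁ · ln(z₂/z₀)/ln(z₁/z₀) = 24.6 × 13.5924/11.4176 = 29.2856 km/h
ΔV = 29.2856 − 24.6 = 4.6856 km/h

4.7 km/h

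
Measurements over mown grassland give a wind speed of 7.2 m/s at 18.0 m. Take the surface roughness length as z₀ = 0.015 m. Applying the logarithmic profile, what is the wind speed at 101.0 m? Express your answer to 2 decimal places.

8.95 m/s

Log law: V(z) ∝ ln(z/z₀), so V₂/V₁ = ln(z₂/z₀) / ln(z₁/z₀).
ln(101.0/0.015) = 8.8148, ln(18.0/0.015) = 7.0901
V₂ = 7.2 × 8.8148/7.0901 = 7.2 × 1.2433 = 8.9515 m/s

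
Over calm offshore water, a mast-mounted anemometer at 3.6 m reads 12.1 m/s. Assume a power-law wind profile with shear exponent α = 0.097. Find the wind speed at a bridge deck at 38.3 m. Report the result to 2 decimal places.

Power-law profile: V₂ = V₁ · (z₂/z₁)^α
V₂ = 12.1 × (38.3/3.6)^0.097 = 12.1 × (10.6389)^0.097
    = 12.1 × 1.2578 = 15.2193 m/s

15.22 m/s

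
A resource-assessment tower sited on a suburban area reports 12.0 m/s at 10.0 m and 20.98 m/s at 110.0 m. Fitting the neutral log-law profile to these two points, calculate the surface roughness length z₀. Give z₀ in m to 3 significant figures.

Log law: V(z) ∝ ln(z/z₀). With r = V₁/V₂ = 12.0/20.98 = 0.57197,
r · ln(z₂/z₀) = ln(z₁/z₀) ⇒ ln z₀ = (ln z₁ − r·ln z₂)/(1 − r)
ln z₀ = (2.30259 − 0.57197×4.70048) / 0.42803 = -0.9017
z₀ = exp(-0.9017) = 0.4059 m

z₀ ≈ 0.406 m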